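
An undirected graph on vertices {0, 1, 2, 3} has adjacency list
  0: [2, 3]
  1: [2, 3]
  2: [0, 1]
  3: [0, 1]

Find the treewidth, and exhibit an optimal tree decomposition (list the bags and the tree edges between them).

Every bag has size at most 3, so the width is 3 − 1 = 2 and tw(G) ≤ 2. Since 2–0–3–1–2 is a cycle in G, G is not acyclic. Forests are exactly the graphs of treewidth ≤ 1, so tw(G) ≥ 2. Combining the bounds, tw(G) = 2.

Treewidth 2.
Bags: B1 = {0, 2, 3}  B2 = {1, 2, 3}
Tree: B1–B2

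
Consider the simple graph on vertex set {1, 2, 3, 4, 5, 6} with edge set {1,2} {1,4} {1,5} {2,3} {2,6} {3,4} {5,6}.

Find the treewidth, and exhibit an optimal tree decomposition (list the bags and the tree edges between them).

Treewidth 2.
Bags: B1 = {2, 5, 6}  B2 = {1, 2, 5}  B3 = {1, 2, 3}  B4 = {1, 3, 4}
Tree: B1–B2, B2–B3, B3–B4

Every bag has size at most 3, so the width is 3 − 1 = 2 and tw(G) ≤ 2. Since 6–5–1–2–6 is a cycle in G, G is not acyclic. Forests are exactly the graphs of treewidth ≤ 1, so tw(G) ≥ 2. Combining the bounds, tw(G) = 2.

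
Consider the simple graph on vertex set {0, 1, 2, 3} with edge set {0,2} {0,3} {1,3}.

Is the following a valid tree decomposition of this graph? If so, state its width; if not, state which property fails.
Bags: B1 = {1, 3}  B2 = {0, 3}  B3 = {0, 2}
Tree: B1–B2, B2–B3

Every vertex of G appears in some bag (union = {0, 1, 2, 3}); every edge is covered by a bag; and for each vertex v the set of bags containing v is connected in the bag tree. The decomposition is therefore valid. The largest bag has 2 vertices, so the width is 1.

Yes; width 1.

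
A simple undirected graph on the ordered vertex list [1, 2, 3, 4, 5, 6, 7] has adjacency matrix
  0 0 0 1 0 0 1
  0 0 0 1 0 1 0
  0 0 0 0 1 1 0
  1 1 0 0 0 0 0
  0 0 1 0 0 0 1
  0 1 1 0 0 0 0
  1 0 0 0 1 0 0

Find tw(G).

A width-2 tree decomposition is:
Bags: B1 = {2, 4, 6}  B2 = {3, 4, 6}  B3 = {3, 4, 5}  B4 = {4, 5, 7}  B5 = {1, 4, 7}
Tree: B1–B2, B2–B3, B3–B4, B4–B5
Each bag holds 3 vertices, so the decomposition has width 2, which upper-bounds the treewidth. The edges 4–2–6–3–5–7–1–4 form a cycle, so G is not a tree and its treewidth is at least 2. Therefore the treewidth is 2.

2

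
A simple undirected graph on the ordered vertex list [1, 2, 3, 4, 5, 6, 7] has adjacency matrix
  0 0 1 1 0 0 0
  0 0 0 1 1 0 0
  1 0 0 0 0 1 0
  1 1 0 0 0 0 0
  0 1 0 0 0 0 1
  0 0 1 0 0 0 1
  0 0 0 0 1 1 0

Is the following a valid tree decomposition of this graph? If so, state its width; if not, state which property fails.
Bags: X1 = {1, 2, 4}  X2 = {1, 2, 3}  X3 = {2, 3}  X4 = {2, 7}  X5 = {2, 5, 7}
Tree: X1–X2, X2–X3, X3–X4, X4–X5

A tree decomposition must satisfy three properties: every vertex lies in some bag; for every edge, both endpoints lie together in some bag; and for every vertex, the bags containing it form a connected subtree. Here vertex 6 appears in no bag, so the decomposition is invalid.

No — vertex 6 appears in no bag.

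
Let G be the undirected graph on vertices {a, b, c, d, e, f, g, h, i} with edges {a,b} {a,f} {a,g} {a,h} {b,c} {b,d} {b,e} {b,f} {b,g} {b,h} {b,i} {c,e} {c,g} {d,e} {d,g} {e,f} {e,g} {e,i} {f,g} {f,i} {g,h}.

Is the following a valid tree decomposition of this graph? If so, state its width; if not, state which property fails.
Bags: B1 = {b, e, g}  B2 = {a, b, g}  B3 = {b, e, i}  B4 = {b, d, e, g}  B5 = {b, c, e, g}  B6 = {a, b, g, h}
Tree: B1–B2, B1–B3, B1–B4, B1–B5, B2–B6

A tree decomposition must satisfy three properties: every vertex lies in some bag; for every edge, both endpoints lie together in some bag; and for every vertex, the bags containing it form a connected subtree. Here vertex f appears in no bag, so the decomposition is invalid.

No — vertex f appears in no bag.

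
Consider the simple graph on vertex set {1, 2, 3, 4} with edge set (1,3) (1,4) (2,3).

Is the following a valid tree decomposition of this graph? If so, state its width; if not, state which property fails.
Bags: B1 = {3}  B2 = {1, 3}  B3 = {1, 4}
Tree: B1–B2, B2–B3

A tree decomposition must satisfy three properties: every vertex lies in some bag; for every edge, both endpoints lie together in some bag; and for every vertex, the bags containing it form a connected subtree. Here vertex 2 appears in no bag, so the decomposition is invalid.

No — vertex 2 appears in no bag.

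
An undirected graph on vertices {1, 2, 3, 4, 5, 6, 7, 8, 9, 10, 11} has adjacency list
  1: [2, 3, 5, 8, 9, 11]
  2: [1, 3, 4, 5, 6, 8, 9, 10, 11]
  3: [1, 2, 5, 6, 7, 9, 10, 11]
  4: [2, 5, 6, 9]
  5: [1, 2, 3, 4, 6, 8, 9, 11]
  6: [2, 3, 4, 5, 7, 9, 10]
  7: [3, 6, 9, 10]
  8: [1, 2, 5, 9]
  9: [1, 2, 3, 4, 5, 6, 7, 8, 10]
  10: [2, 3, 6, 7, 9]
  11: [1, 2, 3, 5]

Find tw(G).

A width-4 tree decomposition is:
Bags: B1 = {2, 3, 5, 6, 9}  B2 = {1, 2, 3, 5, 9}  B3 = {2, 4, 5, 6, 9}  B4 = {1, 2, 5, 8, 9}  B5 = {2, 3, 6, 9, 10}  B6 = {1, 2, 3, 5, 11}  B7 = {3, 6, 7, 9, 10}
Tree: B1–B2, B1–B3, B2–B4, B1–B5, B2–B6, B5–B7
The largest bag has 5 vertices, giving width 4; this decomposition certifies tw(G) ≤ 4. For the lower bound, the 5 vertices {2, 3, 6, 9, 10} are pairwise adjacent, and any tree decomposition puts a clique entirely inside one bag — forcing width ≥ 4. Hence tw(G) = 4 exactly.

4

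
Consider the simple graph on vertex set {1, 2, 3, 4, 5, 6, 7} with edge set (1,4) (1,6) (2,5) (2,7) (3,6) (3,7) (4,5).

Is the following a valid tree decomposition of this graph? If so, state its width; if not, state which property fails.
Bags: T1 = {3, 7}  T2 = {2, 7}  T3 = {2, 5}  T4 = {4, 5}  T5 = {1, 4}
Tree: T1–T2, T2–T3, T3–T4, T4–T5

No — vertex 6 appears in no bag.

A tree decomposition must satisfy three properties: every vertex lies in some bag; for every edge, both endpoints lie together in some bag; and for every vertex, the bags containing it form a connected subtree. Here vertex 6 appears in no bag, so the decomposition is invalid.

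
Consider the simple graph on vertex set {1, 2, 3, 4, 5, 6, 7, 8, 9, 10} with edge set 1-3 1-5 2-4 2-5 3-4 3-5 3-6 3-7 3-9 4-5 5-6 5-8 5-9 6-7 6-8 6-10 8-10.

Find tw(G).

A width-2 tree decomposition is:
Bags: B1 = {3, 5, 6}  B2 = {3, 4, 5}  B3 = {5, 6, 8}  B4 = {2, 4, 5}  B5 = {3, 5, 9}  B6 = {1, 3, 5}  B7 = {3, 6, 7}  B8 = {6, 8, 10}
Tree: B1–B2, B1–B3, B2–B4, B1–B5, B1–B6, B1–B7, B3–B8
The largest bag has 3 vertices, giving width 2; this decomposition certifies tw(G) ≤ 2. Conversely, {6, 8, 10} is a clique of size 3, and the vertices of any clique must share a bag in every tree decomposition; so some bag has ≥ 3 vertices and tw(G) ≥ 2. Therefore the treewidth is 2.

2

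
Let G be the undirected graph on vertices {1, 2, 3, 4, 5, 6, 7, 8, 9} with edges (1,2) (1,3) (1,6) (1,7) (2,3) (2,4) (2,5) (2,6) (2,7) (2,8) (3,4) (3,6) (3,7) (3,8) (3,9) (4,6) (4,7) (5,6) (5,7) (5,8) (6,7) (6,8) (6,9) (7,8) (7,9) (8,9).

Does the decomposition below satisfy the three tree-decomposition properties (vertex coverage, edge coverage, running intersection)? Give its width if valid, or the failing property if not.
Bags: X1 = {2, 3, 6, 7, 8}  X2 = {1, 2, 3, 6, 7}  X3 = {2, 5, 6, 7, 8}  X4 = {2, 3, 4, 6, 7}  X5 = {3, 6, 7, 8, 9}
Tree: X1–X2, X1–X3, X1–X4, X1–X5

Yes; width 4.

Every vertex of G appears in some bag (union = {1, 2, 3, 4, 5, 6, 7, 8, 9}); every edge is covered by a bag; and for each vertex v the set of bags containing v is connected in the bag tree. The decomposition is therefore valid. The largest bag has 5 vertices, so the width is 4.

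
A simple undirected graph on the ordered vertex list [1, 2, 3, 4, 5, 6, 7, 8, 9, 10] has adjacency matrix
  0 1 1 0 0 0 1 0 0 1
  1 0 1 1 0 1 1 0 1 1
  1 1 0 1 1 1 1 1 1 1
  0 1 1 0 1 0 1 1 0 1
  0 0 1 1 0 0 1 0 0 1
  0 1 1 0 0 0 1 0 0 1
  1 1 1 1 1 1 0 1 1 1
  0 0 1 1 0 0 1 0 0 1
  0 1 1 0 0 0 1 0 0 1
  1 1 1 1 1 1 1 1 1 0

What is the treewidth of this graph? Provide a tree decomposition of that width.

Every bag has size at most 5, so the width is 5 − 1 = 4 and tw(G) ≤ 4. Conversely, {3, 4, 7, 8, 10} is a clique of size 5, and the vertices of any clique must share a bag in every tree decomposition; so some bag has ≥ 5 vertices and tw(G) ≥ 4. Combining the bounds, tw(G) = 4.

Treewidth 4.
One optimal decomposition is:
Bags: B1 = {1, 2, 3, 7, 10}  B2 = {2, 3, 4, 7, 10}  B3 = {2, 3, 7, 9, 10}  B4 = {3, 4, 7, 8, 10}  B5 = {2, 3, 6, 7, 10}  B6 = {3, 4, 5, 7, 10}
Tree: B1–B2, B2–B3, B2–B4, B1–B5, B2–B6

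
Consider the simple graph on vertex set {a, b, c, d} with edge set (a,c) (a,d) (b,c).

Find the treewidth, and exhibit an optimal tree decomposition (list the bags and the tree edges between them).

Treewidth 1.
One optimal decomposition is:
Bags: B1 = {b, c}  B2 = {a, c}  B3 = {a, d}
Tree: B1–B2, B2–B3

Every bag has size at most 2, so the width is 2 − 1 = 1 and tw(G) ≤ 1. Since G has at least one edge (e.g. b–c), it is not an edgeless graph, so tw(G) ≥ 1. The upper and lower bounds meet at 1, so that is the treewidth.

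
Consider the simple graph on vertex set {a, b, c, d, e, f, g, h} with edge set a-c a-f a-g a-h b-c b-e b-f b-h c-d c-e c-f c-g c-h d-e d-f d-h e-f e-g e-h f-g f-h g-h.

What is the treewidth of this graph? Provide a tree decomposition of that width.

Treewidth 4.
Bags: B1 = {c, e, f, g, h}  B2 = {a, c, f, g, h}  B3 = {b, c, e, f, h}  B4 = {c, d, e, f, h}
Tree: B1–B2, B1–B3, B3–B4

The largest bag has 5 vertices, giving width 4; this decomposition certifies tw(G) ≤ 4. On the other hand G contains the 5-clique {c, d, e, f, h}. A clique must lie in a single bag of any decomposition, so no decomposition can have width below 4. Hence tw(G) = 4 exactly.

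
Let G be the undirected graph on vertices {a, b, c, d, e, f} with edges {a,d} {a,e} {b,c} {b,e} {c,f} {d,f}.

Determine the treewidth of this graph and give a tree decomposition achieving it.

Treewidth 2.
One optimal decomposition is:
Bags: B1 = {b, c, f}  B2 = {b, e, f}  B3 = {a, e, f}  B4 = {a, d, f}
Tree: B1–B2, B2–B3, B3–B4

The largest bag has 3 vertices, giving width 2; this decomposition certifies tw(G) ≤ 2. The edges f–c–b–e–a–d–f form a cycle, so G is not a tree and its treewidth is at least 2. Combining the bounds, tw(G) = 2.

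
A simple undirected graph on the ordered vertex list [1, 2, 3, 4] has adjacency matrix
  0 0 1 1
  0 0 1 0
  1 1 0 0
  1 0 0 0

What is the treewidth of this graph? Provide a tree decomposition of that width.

Every bag has size at most 2, so the width is 2 − 1 = 1 and tw(G) ≤ 1. Any graph with an edge has treewidth ≥ 1, and G has the edge 3–1. Hence tw(G) = 1 exactly.

Treewidth 1.
One optimal decomposition is:
Bags: B1 = {1, 3}  B2 = {1, 4}  B3 = {2, 3}
Tree: B1–B2, B1–B3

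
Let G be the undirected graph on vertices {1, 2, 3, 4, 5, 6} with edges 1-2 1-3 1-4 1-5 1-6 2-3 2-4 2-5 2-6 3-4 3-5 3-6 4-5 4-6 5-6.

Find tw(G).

5

A width-5 tree decomposition is:
Bags: B1 = {1, 2, 3, 4, 5, 6}
Tree: (single bag)
A single bag containing all 6 vertices is trivially a valid decomposition of width 5. On the other hand G contains the 6-clique {1, 2, 3, 4, 5, 6}. A clique must lie in a single bag of any decomposition, so no decomposition can have width below 5. Combining the bounds, tw(G) = 5.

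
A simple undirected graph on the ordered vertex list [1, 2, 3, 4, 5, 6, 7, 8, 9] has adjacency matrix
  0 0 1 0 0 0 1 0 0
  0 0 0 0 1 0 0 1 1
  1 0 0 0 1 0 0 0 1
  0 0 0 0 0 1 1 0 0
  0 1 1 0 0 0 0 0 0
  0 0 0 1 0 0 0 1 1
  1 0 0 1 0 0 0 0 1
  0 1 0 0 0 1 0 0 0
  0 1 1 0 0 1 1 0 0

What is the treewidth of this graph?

A width-3 tree decomposition is:
Bags: B1 = {1, 4, 6, 7}  B2 = {1, 6, 7, 9}  B3 = {1, 3, 6, 9}  B4 = {3, 6, 8, 9}  B5 = {2, 3, 8, 9}  B6 = {2, 3, 5, 8}
Tree: B1–B2, B2–B3, B3–B4, B4–B5, B5–B6
Each bag holds 4 vertices, so the decomposition has width 3, which upper-bounds the treewidth. For the lower bound: the 4 vertex sets {1,4,7}, {6}, {9}, {2,3,5,8} are disjoint, each induces a connected subgraph, and every pair is joined by at least one edge of G. Contracting each set to a single vertex therefore yields K_{4} as a minor, and since treewidth is minor-monotone, tw(G) ≥ tw(K_{4}) = 3. The upper and lower bounds meet at 3, so that is the treewidth.

3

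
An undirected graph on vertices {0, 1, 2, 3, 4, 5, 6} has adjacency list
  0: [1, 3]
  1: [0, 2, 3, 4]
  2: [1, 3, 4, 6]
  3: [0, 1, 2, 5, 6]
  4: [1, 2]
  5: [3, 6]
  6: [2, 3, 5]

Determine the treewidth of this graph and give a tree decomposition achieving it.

Every bag has size at most 3, so the width is 3 − 1 = 2 and tw(G) ≤ 2. On the other hand G contains the 3-clique {0, 1, 3}. A clique must lie in a single bag of any decomposition, so no decomposition can have width below 2. Therefore the treewidth is 2.

Treewidth 2.
One optimal decomposition is:
Bags: B1 = {2, 3, 6}  B2 = {1, 2, 3}  B3 = {3, 5, 6}  B4 = {0, 1, 3}  B5 = {1, 2, 4}
Tree: B1–B2, B1–B3, B2–B4, B2–B5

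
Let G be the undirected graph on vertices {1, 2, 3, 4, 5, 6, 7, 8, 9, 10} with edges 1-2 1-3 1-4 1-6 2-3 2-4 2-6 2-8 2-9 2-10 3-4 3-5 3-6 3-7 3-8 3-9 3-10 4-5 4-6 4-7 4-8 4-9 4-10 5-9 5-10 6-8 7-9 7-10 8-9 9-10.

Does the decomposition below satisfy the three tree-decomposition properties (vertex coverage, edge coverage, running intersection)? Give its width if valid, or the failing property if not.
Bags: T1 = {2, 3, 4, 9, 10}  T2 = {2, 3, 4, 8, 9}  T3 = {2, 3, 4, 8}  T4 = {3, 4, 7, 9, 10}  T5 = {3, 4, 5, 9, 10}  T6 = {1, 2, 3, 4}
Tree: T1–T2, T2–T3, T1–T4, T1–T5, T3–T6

A tree decomposition must satisfy three properties: every vertex lies in some bag; for every edge, both endpoints lie together in some bag; and for every vertex, the bags containing it form a connected subtree. Here vertex 6 appears in no bag, so the decomposition is invalid.

No — vertex 6 appears in no bag.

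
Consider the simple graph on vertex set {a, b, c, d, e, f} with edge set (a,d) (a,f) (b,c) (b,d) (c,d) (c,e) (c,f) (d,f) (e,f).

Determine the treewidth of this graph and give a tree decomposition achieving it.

Every bag has size at most 3, so the width is 3 − 1 = 2 and tw(G) ≤ 2. For the lower bound, the 3 vertices {c, d, f} are pairwise adjacent, and any tree decomposition puts a clique entirely inside one bag — forcing width ≥ 2. Hence tw(G) = 2 exactly.

Treewidth 2.
Bags: B1 = {a, d, f}  B2 = {c, d, f}  B3 = {b, c, d}  B4 = {c, e, f}
Tree: B1–B2, B2–B3, B2–B4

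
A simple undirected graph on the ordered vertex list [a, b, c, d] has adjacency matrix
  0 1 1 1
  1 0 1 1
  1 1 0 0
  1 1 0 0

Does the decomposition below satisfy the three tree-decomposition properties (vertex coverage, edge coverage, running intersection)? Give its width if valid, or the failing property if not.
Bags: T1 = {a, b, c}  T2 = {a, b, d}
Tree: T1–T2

Yes; width 2.

Vertex coverage: the bags together contain {a, b, c, d}, the full vertex set. Edge coverage: each edge of G has both endpoints in at least one bag. Running intersection: for every vertex, the bags containing it form a connected subtree. All three properties hold, so this is a valid tree decomposition of width max|bag| − 1 = 2, and hence tw(G) ≤ 2.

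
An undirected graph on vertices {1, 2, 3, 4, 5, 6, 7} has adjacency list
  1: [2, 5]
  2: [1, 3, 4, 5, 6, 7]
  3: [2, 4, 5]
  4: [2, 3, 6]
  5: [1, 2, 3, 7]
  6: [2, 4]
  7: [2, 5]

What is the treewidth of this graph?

2

A width-2 tree decomposition is:
Bags: B1 = {2, 3, 5}  B2 = {2, 3, 4}  B3 = {2, 4, 6}  B4 = {2, 5, 7}  B5 = {1, 2, 5}
Tree: B1–B2, B2–B3, B1–B4, B1–B5
The largest bag has 3 vertices, giving width 2; this decomposition certifies tw(G) ≤ 2. For the lower bound, the 3 vertices {2, 3, 4} are pairwise adjacent, and any tree decomposition puts a clique entirely inside one bag — forcing width ≥ 2. The upper and lower bounds meet at 2, so that is the treewidth.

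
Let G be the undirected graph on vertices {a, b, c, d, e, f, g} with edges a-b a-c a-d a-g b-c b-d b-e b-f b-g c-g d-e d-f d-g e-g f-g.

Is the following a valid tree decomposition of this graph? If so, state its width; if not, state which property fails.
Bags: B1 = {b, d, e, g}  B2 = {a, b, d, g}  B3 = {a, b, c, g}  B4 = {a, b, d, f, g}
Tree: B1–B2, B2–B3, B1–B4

No — bags containing vertex a are not connected in the tree.

A tree decomposition must satisfy three properties: every vertex lies in some bag; for every edge, both endpoints lie together in some bag; and for every vertex, the bags containing it form a connected subtree. Here bags containing vertex a are not connected in the tree, so the decomposition is invalid.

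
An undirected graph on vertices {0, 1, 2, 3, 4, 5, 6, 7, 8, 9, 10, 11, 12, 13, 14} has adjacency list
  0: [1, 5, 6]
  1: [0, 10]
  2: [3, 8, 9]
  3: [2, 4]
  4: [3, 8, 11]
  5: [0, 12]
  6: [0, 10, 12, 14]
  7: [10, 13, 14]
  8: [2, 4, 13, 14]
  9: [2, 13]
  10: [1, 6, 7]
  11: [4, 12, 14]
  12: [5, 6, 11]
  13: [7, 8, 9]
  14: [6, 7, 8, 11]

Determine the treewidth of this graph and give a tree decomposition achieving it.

Treewidth 3.
Bags: B1 = {0, 1, 5, 10}  B2 = {0, 5, 6, 10}  B3 = {5, 6, 10, 12}  B4 = {6, 7, 10, 12}  B5 = {6, 7, 12, 14}  B6 = {7, 11, 12, 14}  B7 = {7, 11, 13, 14}  B8 = {8, 11, 13, 14}  B9 = {4, 8, 11, 13}  B10 = {4, 8, 9, 13}  B11 = {2, 4, 8, 9}  B12 = {2, 3, 4, 9}
Tree: B1–B2, B2–B3, B3–B4, B4–B5, B5–B6, B6–B7, B7–B8, B8–B9, B9–B10, B10–B11, B11–B12

Each bag holds 4 vertices, so the decomposition has width 3, which upper-bounds the treewidth. For the lower bound: the 4 vertex sets {0,1,5}, {10}, {6}, {7,11,12,14} are disjoint, each induces a connected subgraph, and every pair is joined by at least one edge of G. Contracting each set to a single vertex therefore yields K_{4} as a minor, and since treewidth is minor-monotone, tw(G) ≥ tw(K_{4}) = 3. Therefore the treewidth is 3.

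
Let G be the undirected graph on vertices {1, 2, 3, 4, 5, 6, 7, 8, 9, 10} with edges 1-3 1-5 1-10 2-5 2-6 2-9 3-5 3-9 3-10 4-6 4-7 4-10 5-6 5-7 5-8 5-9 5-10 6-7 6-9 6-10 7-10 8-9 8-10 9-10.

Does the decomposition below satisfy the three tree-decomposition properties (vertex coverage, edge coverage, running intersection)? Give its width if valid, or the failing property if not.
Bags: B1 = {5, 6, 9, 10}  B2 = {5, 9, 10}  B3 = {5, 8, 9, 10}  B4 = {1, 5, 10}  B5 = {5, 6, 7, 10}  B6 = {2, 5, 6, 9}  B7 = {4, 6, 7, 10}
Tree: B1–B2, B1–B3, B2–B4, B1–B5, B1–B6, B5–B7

A tree decomposition must satisfy three properties: every vertex lies in some bag; for every edge, both endpoints lie together in some bag; and for every vertex, the bags containing it form a connected subtree. Here vertex 3 appears in no bag, so the decomposition is invalid.

No — vertex 3 appears in no bag.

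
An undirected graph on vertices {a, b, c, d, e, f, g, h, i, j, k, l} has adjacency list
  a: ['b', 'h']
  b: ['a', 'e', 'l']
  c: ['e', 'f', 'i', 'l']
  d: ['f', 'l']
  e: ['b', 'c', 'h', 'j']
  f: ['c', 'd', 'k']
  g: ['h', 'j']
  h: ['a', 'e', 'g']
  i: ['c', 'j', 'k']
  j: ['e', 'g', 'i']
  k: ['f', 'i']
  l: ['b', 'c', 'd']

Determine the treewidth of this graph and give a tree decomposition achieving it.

Treewidth 3.
One such decomposition:
Bags: B1 = {d, f, k, l}  B2 = {c, f, k, l}  B3 = {c, i, k, l}  B4 = {b, c, i, l}  B5 = {b, c, e, i}  B6 = {b, e, i, j}  B7 = {a, b, e, j}  B8 = {a, e, h, j}  B9 = {a, g, h, j}
Tree: B1–B2, B2–B3, B3–B4, B4–B5, B5–B6, B6–B7, B7–B8, B8–B9

The largest bag has 4 vertices, giving width 3; this decomposition certifies tw(G) ≤ 3. For the lower bound: the 4 vertex sets {d,f,k}, {l}, {c}, {b,e,i,j} are disjoint, each induces a connected subgraph, and every pair is joined by at least one edge of G. Contracting each set to a single vertex therefore yields K_{4} as a minor, and since treewidth is minor-monotone, tw(G) ≥ tw(K_{4}) = 3. The upper and lower bounds meet at 3, so that is the treewidth.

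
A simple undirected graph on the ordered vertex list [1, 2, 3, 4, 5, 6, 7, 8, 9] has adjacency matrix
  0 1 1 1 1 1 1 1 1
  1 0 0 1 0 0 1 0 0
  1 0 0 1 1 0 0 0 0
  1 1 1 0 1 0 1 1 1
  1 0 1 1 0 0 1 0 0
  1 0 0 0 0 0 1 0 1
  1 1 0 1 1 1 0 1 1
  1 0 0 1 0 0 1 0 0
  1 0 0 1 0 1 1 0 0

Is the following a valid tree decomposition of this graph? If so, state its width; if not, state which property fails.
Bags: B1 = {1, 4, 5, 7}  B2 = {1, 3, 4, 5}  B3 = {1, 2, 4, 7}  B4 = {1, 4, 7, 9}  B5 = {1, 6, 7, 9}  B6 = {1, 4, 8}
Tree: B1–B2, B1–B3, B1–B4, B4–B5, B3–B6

No — edge (7,8) lies in no bag.

A tree decomposition must satisfy three properties: every vertex lies in some bag; for every edge, both endpoints lie together in some bag; and for every vertex, the bags containing it form a connected subtree. Here edge (7,8) lies in no bag, so the decomposition is invalid.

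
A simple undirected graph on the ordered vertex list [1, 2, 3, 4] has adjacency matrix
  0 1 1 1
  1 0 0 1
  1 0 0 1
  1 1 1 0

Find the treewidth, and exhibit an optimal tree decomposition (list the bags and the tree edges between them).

Treewidth 2.
One such decomposition:
Bags: B1 = {1, 2, 4}  B2 = {1, 3, 4}
Tree: B1–B2

The largest bag has 3 vertices, giving width 2; this decomposition certifies tw(G) ≤ 2. On the other hand G contains the 3-clique {1, 2, 4}. A clique must lie in a single bag of any decomposition, so no decomposition can have width below 2. Combining the bounds, tw(G) = 2.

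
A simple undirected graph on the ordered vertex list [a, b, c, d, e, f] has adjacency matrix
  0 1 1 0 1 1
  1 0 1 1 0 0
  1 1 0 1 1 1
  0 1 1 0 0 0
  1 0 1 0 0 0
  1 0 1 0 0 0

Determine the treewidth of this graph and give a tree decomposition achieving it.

Treewidth 2.
One optimal decomposition is:
Bags: B1 = {a, c, f}  B2 = {a, c, e}  B3 = {a, b, c}  B4 = {b, c, d}
Tree: B1–B2, B2–B3, B3–B4

Each bag holds 3 vertices, so the decomposition has width 2, which upper-bounds the treewidth. Conversely, {b, c, d} is a clique of size 3, and the vertices of any clique must share a bag in every tree decomposition; so some bag has ≥ 3 vertices and tw(G) ≥ 2. The upper and lower bounds meet at 2, so that is the treewidth.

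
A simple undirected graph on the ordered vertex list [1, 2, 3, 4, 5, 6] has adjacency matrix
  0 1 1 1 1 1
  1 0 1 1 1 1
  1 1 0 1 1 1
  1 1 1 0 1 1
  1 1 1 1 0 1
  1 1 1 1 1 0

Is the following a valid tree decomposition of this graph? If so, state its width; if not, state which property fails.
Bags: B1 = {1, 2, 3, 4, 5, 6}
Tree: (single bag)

Yes; width 5.

Checking the three conditions: (i) the bags cover all of {1, 2, 3, 4, 5, 6}; (ii) for each edge, some bag contains both endpoints; (iii) the bags containing any fixed vertex form a subtree. All hold, so the decomposition is valid with width 6 − 1 = 5.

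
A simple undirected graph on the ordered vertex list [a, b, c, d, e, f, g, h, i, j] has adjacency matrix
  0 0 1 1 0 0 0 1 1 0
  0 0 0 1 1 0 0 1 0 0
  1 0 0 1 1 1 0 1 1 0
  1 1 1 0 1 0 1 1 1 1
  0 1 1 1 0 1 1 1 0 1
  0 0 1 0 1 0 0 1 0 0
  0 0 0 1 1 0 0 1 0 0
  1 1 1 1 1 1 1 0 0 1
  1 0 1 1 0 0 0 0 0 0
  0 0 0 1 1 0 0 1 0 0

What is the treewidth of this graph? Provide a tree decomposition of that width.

The largest bag has 4 vertices, giving width 3; this decomposition certifies tw(G) ≤ 3. Conversely, {d, e, g, h} is a clique of size 4, and the vertices of any clique must share a bag in every tree decomposition; so some bag has ≥ 4 vertices and tw(G) ≥ 3. Therefore the treewidth is 3.

Treewidth 3.
One such decomposition:
Bags: B1 = {c, d, e, h}  B2 = {a, c, d, h}  B3 = {a, c, d, i}  B4 = {d, e, g, h}  B5 = {d, e, h, j}  B6 = {c, e, f, h}  B7 = {b, d, e, h}
Tree: B1–B2, B2–B3, B1–B4, B1–B5, B1–B6, B5–B7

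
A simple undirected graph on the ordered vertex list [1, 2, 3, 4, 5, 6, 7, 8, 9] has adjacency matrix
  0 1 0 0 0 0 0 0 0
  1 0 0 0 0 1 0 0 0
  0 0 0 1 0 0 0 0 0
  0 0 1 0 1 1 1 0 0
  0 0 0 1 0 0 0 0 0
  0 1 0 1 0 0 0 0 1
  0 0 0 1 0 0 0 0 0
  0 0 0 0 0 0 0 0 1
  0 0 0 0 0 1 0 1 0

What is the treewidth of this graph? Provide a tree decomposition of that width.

The largest bag has 2 vertices, giving width 1; this decomposition certifies tw(G) ≤ 1. Since G has at least one edge (e.g. 4–6), it is not an edgeless graph, so tw(G) ≥ 1. Combining the bounds, tw(G) = 1.

Treewidth 1.
Bags: B1 = {4, 6}  B2 = {3, 4}  B3 = {6, 9}  B4 = {8, 9}  B5 = {2, 6}  B6 = {4, 7}  B7 = {4, 5}  B8 = {1, 2}
Tree: B1–B2, B1–B3, B3–B4, B1–B5, B2–B6, B2–B7, B5–B8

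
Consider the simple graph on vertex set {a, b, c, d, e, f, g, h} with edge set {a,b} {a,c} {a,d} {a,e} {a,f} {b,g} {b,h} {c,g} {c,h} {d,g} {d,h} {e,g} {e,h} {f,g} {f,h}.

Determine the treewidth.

A width-3 tree decomposition is:
Bags: B1 = {a, e, g, h}  B2 = {a, b, g, h}  B3 = {a, c, g, h}  B4 = {a, d, g, h}  B5 = {a, f, g, h}
Tree: B1–B2, B2–B3, B3–B4, B4–B5
Every bag has size at most 4, so the width is 4 − 1 = 3 and tw(G) ≤ 3. For the lower bound: the 4 vertex sets {e,g}, {b,h}, {a}, {c} are disjoint, each induces a connected subgraph, and every pair is joined by at least one edge of G. Contracting each set to a single vertex therefore yields K_{4} as a minor, and since treewidth is minor-monotone, tw(G) ≥ tw(K_{4}) = 3. Hence tw(G) = 3 exactly.

3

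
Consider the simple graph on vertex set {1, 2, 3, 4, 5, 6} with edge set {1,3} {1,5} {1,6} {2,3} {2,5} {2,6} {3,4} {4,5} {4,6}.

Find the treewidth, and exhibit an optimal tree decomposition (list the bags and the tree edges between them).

Each bag holds 4 vertices, so the decomposition has width 3, which upper-bounds the treewidth. For the lower bound: the 4 vertex sets {2,6}, {1,3}, {4}, {5} are disjoint, each induces a connected subgraph, and every pair is joined by at least one edge of G. Contracting each set to a single vertex therefore yields K_{4} as a minor, and since treewidth is minor-monotone, tw(G) ≥ tw(K_{4}) = 3. Therefore the treewidth is 3.

Treewidth 3.
Bags: B1 = {1, 2, 4, 6}  B2 = {1, 2, 3, 4}  B3 = {1, 2, 4, 5}
Tree: B1–B2, B2–B3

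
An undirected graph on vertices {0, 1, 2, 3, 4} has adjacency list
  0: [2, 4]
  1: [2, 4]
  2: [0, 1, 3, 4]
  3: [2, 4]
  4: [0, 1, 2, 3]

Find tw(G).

A width-2 tree decomposition is:
Bags: B1 = {0, 2, 4}  B2 = {1, 2, 4}  B3 = {2, 3, 4}
Tree: B1–B2, B2–B3
The largest bag has 3 vertices, giving width 2; this decomposition certifies tw(G) ≤ 2. For the lower bound, the 3 vertices {0, 2, 4} are pairwise adjacent, and any tree decomposition puts a clique entirely inside one bag — forcing width ≥ 2. Hence tw(G) = 2 exactly.

2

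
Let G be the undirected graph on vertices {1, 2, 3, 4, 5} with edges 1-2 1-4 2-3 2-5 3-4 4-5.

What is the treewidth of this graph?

A width-2 tree decomposition is:
Bags: B1 = {1, 2, 4}  B2 = {2, 4, 5}  B3 = {2, 3, 4}
Tree: B1–B2, B2–B3
Each bag holds 3 vertices, so the decomposition has width 2, which upper-bounds the treewidth. The edges 2–1–4–5–2 form a cycle, so G is not a tree and its treewidth is at least 2. Combining the bounds, tw(G) = 2.

2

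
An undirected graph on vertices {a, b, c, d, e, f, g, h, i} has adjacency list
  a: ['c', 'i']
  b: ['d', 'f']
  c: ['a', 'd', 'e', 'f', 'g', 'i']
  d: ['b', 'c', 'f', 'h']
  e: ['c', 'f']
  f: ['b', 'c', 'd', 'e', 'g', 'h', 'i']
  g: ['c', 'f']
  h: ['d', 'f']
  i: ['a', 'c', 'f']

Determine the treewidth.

2

A width-2 tree decomposition is:
Bags: B1 = {c, e, f}  B2 = {c, f, g}  B3 = {c, d, f}  B4 = {d, f, h}  B5 = {b, d, f}  B6 = {c, f, i}  B7 = {a, c, i}
Tree: B1–B2, B2–B3, B3–B4, B4–B5, B2–B6, B6–B7
The largest bag has 3 vertices, giving width 2; this decomposition certifies tw(G) ≤ 2. For the lower bound, the 3 vertices {a, c, i} are pairwise adjacent, and any tree decomposition puts a clique entirely inside one bag — forcing width ≥ 2. Therefore the treewidth is 2.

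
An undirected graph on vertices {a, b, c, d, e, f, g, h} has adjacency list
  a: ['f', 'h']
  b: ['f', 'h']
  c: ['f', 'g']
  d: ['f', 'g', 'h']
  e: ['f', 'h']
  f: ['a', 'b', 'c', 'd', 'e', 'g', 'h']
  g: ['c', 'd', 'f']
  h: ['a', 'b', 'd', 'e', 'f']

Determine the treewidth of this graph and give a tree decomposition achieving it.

Treewidth 2.
One optimal decomposition is:
Bags: B1 = {d, f, h}  B2 = {b, f, h}  B3 = {e, f, h}  B4 = {d, f, g}  B5 = {c, f, g}  B6 = {a, f, h}
Tree: B1–B2, B2–B3, B1–B4, B4–B5, B1–B6

Every bag has size at most 3, so the width is 3 − 1 = 2 and tw(G) ≤ 2. Conversely, {d, f, g} is a clique of size 3, and the vertices of any clique must share a bag in every tree decomposition; so some bag has ≥ 3 vertices and tw(G) ≥ 2. Hence tw(G) = 2 exactly.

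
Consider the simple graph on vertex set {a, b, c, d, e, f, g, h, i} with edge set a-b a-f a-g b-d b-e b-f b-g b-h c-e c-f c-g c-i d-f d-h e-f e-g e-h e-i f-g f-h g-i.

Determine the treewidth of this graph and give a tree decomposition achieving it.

Treewidth 3.
Bags: B1 = {b, e, f, h}  B2 = {b, e, f, g}  B3 = {b, d, f, h}  B4 = {c, e, f, g}  B5 = {a, b, f, g}  B6 = {c, e, g, i}
Tree: B1–B2, B1–B3, B2–B4, B2–B5, B4–B6

Each bag holds 4 vertices, so the decomposition has width 3, which upper-bounds the treewidth. For the lower bound, the 4 vertices {c, e, f, g} are pairwise adjacent, and any tree decomposition puts a clique entirely inside one bag — forcing width ≥ 3. Combining the bounds, tw(G) = 3.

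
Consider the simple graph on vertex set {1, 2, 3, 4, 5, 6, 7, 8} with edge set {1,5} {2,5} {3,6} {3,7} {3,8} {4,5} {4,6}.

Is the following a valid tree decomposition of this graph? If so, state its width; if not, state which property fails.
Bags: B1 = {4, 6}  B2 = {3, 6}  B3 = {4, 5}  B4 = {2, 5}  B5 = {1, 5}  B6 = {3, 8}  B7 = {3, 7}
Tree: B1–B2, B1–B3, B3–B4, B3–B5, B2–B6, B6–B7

Every vertex of G appears in some bag (union = {1, 2, 3, 4, 5, 6, 7, 8}); every edge is covered by a bag; and for each vertex v the set of bags containing v is connected in the bag tree. The decomposition is therefore valid. The largest bag has 2 vertices, so the width is 1.

Yes; width 1.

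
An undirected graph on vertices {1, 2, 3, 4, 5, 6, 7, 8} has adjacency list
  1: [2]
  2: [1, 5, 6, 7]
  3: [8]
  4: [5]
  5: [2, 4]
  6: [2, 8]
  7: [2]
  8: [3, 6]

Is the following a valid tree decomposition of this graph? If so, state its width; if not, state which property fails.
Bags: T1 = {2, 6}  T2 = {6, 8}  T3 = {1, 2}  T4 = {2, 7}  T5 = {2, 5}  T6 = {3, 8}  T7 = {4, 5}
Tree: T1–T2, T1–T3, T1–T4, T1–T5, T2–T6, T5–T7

Vertex coverage: the bags together contain {1, 2, 3, 4, 5, 6, 7, 8}, the full vertex set. Edge coverage: each edge of G has both endpoints in at least one bag. Running intersection: for every vertex, the bags containing it form a connected subtree. All three properties hold, so this is a valid tree decomposition of width max|bag| − 1 = 1, and hence tw(G) ≤ 1.

Yes; width 1.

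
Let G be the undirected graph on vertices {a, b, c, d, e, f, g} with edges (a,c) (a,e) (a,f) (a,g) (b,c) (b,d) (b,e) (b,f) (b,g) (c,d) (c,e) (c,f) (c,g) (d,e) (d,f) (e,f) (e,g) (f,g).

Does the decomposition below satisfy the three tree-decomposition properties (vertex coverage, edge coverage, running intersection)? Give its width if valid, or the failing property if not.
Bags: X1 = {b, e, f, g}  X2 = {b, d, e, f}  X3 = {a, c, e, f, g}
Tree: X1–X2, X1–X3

A tree decomposition must satisfy three properties: every vertex lies in some bag; for every edge, both endpoints lie together in some bag; and for every vertex, the bags containing it form a connected subtree. Here edge (c,b) lies in no bag, so the decomposition is invalid.

No — edge (c,b) lies in no bag.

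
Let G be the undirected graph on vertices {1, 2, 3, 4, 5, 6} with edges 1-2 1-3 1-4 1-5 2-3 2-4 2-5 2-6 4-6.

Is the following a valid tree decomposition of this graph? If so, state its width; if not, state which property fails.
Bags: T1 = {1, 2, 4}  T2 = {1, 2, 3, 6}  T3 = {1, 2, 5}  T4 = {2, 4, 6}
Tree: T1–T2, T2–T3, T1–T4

A tree decomposition must satisfy three properties: every vertex lies in some bag; for every edge, both endpoints lie together in some bag; and for every vertex, the bags containing it form a connected subtree. Here bags containing vertex 6 are not connected in the tree, so the decomposition is invalid.

No — bags containing vertex 6 are not connected in the tree.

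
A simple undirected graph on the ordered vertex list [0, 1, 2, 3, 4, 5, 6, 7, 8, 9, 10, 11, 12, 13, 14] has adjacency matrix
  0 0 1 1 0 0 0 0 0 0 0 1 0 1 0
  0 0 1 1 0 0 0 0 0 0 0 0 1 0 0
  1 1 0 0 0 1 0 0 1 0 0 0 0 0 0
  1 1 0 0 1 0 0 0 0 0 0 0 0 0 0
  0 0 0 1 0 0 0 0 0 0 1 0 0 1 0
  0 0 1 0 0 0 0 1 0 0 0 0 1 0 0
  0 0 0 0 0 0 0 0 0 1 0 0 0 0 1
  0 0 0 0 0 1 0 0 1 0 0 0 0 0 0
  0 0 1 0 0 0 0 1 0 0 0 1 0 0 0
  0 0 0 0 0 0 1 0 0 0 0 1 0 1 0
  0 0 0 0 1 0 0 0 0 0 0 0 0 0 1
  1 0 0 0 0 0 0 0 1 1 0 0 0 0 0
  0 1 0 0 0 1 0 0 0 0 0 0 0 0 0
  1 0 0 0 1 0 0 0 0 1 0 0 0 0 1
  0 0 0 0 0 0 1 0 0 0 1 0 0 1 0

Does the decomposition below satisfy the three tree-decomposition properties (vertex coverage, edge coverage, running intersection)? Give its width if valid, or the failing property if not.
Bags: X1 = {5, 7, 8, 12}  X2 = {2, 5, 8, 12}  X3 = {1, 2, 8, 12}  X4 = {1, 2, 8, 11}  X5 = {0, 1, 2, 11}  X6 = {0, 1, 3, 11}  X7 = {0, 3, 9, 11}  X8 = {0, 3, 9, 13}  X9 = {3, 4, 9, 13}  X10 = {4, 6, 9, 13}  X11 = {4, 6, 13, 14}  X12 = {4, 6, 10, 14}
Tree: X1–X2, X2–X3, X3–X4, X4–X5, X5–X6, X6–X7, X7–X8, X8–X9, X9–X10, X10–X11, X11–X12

Yes; width 3.

Vertex coverage: the bags together contain {0, 1, 2, 3, 4, 5, 6, 7, 8, 9, 10, 11, 12, 13, 14}, the full vertex set. Edge coverage: each edge of G has both endpoints in at least one bag. Running intersection: for every vertex, the bags containing it form a connected subtree. All three properties hold, so this is a valid tree decomposition of width max|bag| − 1 = 3, and hence tw(G) ≤ 3.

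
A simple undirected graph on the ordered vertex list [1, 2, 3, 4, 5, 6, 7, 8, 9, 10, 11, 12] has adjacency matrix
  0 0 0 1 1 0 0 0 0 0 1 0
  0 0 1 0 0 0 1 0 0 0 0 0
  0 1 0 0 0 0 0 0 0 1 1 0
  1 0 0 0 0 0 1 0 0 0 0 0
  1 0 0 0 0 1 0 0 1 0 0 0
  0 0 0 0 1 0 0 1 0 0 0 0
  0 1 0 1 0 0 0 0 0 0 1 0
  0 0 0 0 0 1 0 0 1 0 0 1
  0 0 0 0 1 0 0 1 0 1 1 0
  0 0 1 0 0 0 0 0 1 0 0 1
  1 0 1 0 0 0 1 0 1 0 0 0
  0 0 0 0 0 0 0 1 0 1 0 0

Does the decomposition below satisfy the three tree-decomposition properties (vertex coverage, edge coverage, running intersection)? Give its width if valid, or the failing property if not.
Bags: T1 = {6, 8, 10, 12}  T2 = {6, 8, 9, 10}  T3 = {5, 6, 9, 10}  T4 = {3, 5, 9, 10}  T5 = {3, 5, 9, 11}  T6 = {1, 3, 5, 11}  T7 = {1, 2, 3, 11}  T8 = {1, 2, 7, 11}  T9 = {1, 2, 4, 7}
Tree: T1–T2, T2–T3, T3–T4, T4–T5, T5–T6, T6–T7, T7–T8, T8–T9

Every vertex of G appears in some bag (union = {1, 2, 3, 4, 5, 6, 7, 8, 9, 10, 11, 12}); every edge is covered by a bag; and for each vertex v the set of bags containing v is connected in the bag tree. The decomposition is therefore valid. The largest bag has 4 vertices, so the width is 3.

Yes; width 3.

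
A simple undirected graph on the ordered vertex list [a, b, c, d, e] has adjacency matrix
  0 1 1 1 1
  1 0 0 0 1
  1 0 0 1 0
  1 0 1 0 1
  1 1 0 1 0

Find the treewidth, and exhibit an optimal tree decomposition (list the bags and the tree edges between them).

Every bag has size at most 3, so the width is 3 − 1 = 2 and tw(G) ≤ 2. For the lower bound, the 3 vertices {a, d, e} are pairwise adjacent, and any tree decomposition puts a clique entirely inside one bag — forcing width ≥ 2. The upper and lower bounds meet at 2, so that is the treewidth.

Treewidth 2.
One such decomposition:
Bags: B1 = {a, b, e}  B2 = {a, d, e}  B3 = {a, c, d}
Tree: B1–B2, B2–B3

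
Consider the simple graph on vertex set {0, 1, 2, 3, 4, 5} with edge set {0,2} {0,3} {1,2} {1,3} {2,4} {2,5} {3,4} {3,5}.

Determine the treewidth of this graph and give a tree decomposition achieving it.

Every bag has size at most 3, so the width is 3 − 1 = 2 and tw(G) ≤ 2. For the lower bound, G contains the cycle 4–3–5–2–4, so G is not a forest; only forests have treewidth ≤ 1, hence tw(G) ≥ 2. Combining the bounds, tw(G) = 2.

Treewidth 2.
One optimal decomposition is:
Bags: B1 = {2, 3, 4}  B2 = {2, 3, 5}  B3 = {1, 2, 3}  B4 = {0, 2, 3}
Tree: B1–B2, B2–B3, B3–B4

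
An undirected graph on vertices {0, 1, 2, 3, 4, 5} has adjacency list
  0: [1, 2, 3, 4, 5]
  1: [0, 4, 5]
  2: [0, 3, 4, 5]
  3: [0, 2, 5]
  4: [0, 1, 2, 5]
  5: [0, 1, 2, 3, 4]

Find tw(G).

A width-3 tree decomposition is:
Bags: B1 = {0, 1, 4, 5}  B2 = {0, 2, 4, 5}  B3 = {0, 2, 3, 5}
Tree: B1–B2, B2–B3
The largest bag has 4 vertices, giving width 3; this decomposition certifies tw(G) ≤ 3. For the lower bound, the 4 vertices {0, 1, 4, 5} are pairwise adjacent, and any tree decomposition puts a clique entirely inside one bag — forcing width ≥ 3. The upper and lower bounds meet at 3, so that is the treewidth.

3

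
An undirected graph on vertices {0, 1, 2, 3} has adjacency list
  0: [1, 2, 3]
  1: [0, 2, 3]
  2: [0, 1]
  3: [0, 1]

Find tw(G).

A width-2 tree decomposition is:
Bags: B1 = {0, 1, 3}  B2 = {0, 1, 2}
Tree: B1–B2
The largest bag has 3 vertices, giving width 2; this decomposition certifies tw(G) ≤ 2. For the lower bound, the 3 vertices {0, 1, 2} are pairwise adjacent, and any tree decomposition puts a clique entirely inside one bag — forcing width ≥ 2. The upper and lower bounds meet at 2, so that is the treewidth.

2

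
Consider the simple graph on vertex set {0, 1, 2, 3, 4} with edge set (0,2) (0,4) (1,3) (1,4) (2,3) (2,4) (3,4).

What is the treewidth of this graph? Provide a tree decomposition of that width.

Treewidth 2.
Bags: B1 = {2, 3, 4}  B2 = {0, 2, 4}  B3 = {1, 3, 4}
Tree: B1–B2, B1–B3

Each bag holds 3 vertices, so the decomposition has width 2, which upper-bounds the treewidth. On the other hand G contains the 3-clique {1, 3, 4}. A clique must lie in a single bag of any decomposition, so no decomposition can have width below 2. The upper and lower bounds meet at 2, so that is the treewidth.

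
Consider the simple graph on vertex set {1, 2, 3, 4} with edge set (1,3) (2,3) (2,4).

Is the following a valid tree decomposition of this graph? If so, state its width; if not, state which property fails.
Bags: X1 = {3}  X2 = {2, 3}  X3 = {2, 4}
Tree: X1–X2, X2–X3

A tree decomposition must satisfy three properties: every vertex lies in some bag; for every edge, both endpoints lie together in some bag; and for every vertex, the bags containing it form a connected subtree. Here vertex 1 appears in no bag, so the decomposition is invalid.

No — vertex 1 appears in no bag.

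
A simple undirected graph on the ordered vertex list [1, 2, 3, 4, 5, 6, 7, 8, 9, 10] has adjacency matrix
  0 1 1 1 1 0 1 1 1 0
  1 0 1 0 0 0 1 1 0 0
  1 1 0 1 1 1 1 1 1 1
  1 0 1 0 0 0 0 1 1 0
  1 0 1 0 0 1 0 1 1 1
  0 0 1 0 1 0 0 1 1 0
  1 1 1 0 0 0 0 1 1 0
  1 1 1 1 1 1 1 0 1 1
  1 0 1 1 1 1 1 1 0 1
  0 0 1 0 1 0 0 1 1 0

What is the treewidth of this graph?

4

A width-4 tree decomposition is:
Bags: B1 = {1, 3, 5, 8, 9}  B2 = {1, 3, 7, 8, 9}  B3 = {3, 5, 8, 9, 10}  B4 = {1, 2, 3, 7, 8}  B5 = {1, 3, 4, 8, 9}  B6 = {3, 5, 6, 8, 9}
Tree: B1–B2, B1–B3, B2–B4, B1–B5, B3–B6
The largest bag has 5 vertices, giving width 4; this decomposition certifies tw(G) ≤ 4. On the other hand G contains the 5-clique {1, 3, 4, 8, 9}. A clique must lie in a single bag of any decomposition, so no decomposition can have width below 4. Therefore the treewidth is 4.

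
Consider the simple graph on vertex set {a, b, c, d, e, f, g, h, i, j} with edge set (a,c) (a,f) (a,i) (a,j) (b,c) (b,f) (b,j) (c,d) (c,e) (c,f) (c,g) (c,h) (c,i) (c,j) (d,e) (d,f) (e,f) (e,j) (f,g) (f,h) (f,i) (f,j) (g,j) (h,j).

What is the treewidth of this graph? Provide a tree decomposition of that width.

Every bag has size at most 4, so the width is 4 − 1 = 3 and tw(G) ≤ 3. Conversely, {c, d, e, f} is a clique of size 4, and the vertices of any clique must share a bag in every tree decomposition; so some bag has ≥ 4 vertices and tw(G) ≥ 3. The upper and lower bounds meet at 3, so that is the treewidth.

Treewidth 3.
One such decomposition:
Bags: B1 = {a, c, f, j}  B2 = {c, e, f, j}  B3 = {a, c, f, i}  B4 = {c, d, e, f}  B5 = {c, f, h, j}  B6 = {b, c, f, j}  B7 = {c, f, g, j}
Tree: B1–B2, B1–B3, B2–B4, B1–B5, B5–B6, B2–B7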